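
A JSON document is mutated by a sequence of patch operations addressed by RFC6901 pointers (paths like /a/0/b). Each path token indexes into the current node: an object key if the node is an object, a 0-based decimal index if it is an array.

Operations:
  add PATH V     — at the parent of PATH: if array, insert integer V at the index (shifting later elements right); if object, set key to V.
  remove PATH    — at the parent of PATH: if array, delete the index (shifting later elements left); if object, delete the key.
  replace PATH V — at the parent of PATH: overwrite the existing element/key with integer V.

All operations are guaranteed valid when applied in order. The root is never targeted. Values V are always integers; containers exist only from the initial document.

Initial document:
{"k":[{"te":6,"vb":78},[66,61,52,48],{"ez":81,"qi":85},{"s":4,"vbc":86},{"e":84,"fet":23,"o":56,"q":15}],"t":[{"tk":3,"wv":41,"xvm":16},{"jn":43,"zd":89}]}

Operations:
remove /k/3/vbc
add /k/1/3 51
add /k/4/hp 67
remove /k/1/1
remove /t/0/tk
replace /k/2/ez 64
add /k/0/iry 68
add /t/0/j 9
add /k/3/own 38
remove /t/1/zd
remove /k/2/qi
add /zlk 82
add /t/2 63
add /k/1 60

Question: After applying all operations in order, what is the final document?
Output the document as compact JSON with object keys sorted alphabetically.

After op 1 (remove /k/3/vbc): {"k":[{"te":6,"vb":78},[66,61,52,48],{"ez":81,"qi":85},{"s":4},{"e":84,"fet":23,"o":56,"q":15}],"t":[{"tk":3,"wv":41,"xvm":16},{"jn":43,"zd":89}]}
After op 2 (add /k/1/3 51): {"k":[{"te":6,"vb":78},[66,61,52,51,48],{"ez":81,"qi":85},{"s":4},{"e":84,"fet":23,"o":56,"q":15}],"t":[{"tk":3,"wv":41,"xvm":16},{"jn":43,"zd":89}]}
After op 3 (add /k/4/hp 67): {"k":[{"te":6,"vb":78},[66,61,52,51,48],{"ez":81,"qi":85},{"s":4},{"e":84,"fet":23,"hp":67,"o":56,"q":15}],"t":[{"tk":3,"wv":41,"xvm":16},{"jn":43,"zd":89}]}
After op 4 (remove /k/1/1): {"k":[{"te":6,"vb":78},[66,52,51,48],{"ez":81,"qi":85},{"s":4},{"e":84,"fet":23,"hp":67,"o":56,"q":15}],"t":[{"tk":3,"wv":41,"xvm":16},{"jn":43,"zd":89}]}
After op 5 (remove /t/0/tk): {"k":[{"te":6,"vb":78},[66,52,51,48],{"ez":81,"qi":85},{"s":4},{"e":84,"fet":23,"hp":67,"o":56,"q":15}],"t":[{"wv":41,"xvm":16},{"jn":43,"zd":89}]}
After op 6 (replace /k/2/ez 64): {"k":[{"te":6,"vb":78},[66,52,51,48],{"ez":64,"qi":85},{"s":4},{"e":84,"fet":23,"hp":67,"o":56,"q":15}],"t":[{"wv":41,"xvm":16},{"jn":43,"zd":89}]}
After op 7 (add /k/0/iry 68): {"k":[{"iry":68,"te":6,"vb":78},[66,52,51,48],{"ez":64,"qi":85},{"s":4},{"e":84,"fet":23,"hp":67,"o":56,"q":15}],"t":[{"wv":41,"xvm":16},{"jn":43,"zd":89}]}
After op 8 (add /t/0/j 9): {"k":[{"iry":68,"te":6,"vb":78},[66,52,51,48],{"ez":64,"qi":85},{"s":4},{"e":84,"fet":23,"hp":67,"o":56,"q":15}],"t":[{"j":9,"wv":41,"xvm":16},{"jn":43,"zd":89}]}
After op 9 (add /k/3/own 38): {"k":[{"iry":68,"te":6,"vb":78},[66,52,51,48],{"ez":64,"qi":85},{"own":38,"s":4},{"e":84,"fet":23,"hp":67,"o":56,"q":15}],"t":[{"j":9,"wv":41,"xvm":16},{"jn":43,"zd":89}]}
After op 10 (remove /t/1/zd): {"k":[{"iry":68,"te":6,"vb":78},[66,52,51,48],{"ez":64,"qi":85},{"own":38,"s":4},{"e":84,"fet":23,"hp":67,"o":56,"q":15}],"t":[{"j":9,"wv":41,"xvm":16},{"jn":43}]}
After op 11 (remove /k/2/qi): {"k":[{"iry":68,"te":6,"vb":78},[66,52,51,48],{"ez":64},{"own":38,"s":4},{"e":84,"fet":23,"hp":67,"o":56,"q":15}],"t":[{"j":9,"wv":41,"xvm":16},{"jn":43}]}
After op 12 (add /zlk 82): {"k":[{"iry":68,"te":6,"vb":78},[66,52,51,48],{"ez":64},{"own":38,"s":4},{"e":84,"fet":23,"hp":67,"o":56,"q":15}],"t":[{"j":9,"wv":41,"xvm":16},{"jn":43}],"zlk":82}
After op 13 (add /t/2 63): {"k":[{"iry":68,"te":6,"vb":78},[66,52,51,48],{"ez":64},{"own":38,"s":4},{"e":84,"fet":23,"hp":67,"o":56,"q":15}],"t":[{"j":9,"wv":41,"xvm":16},{"jn":43},63],"zlk":82}
After op 14 (add /k/1 60): {"k":[{"iry":68,"te":6,"vb":78},60,[66,52,51,48],{"ez":64},{"own":38,"s":4},{"e":84,"fet":23,"hp":67,"o":56,"q":15}],"t":[{"j":9,"wv":41,"xvm":16},{"jn":43},63],"zlk":82}

Answer: {"k":[{"iry":68,"te":6,"vb":78},60,[66,52,51,48],{"ez":64},{"own":38,"s":4},{"e":84,"fet":23,"hp":67,"o":56,"q":15}],"t":[{"j":9,"wv":41,"xvm":16},{"jn":43},63],"zlk":82}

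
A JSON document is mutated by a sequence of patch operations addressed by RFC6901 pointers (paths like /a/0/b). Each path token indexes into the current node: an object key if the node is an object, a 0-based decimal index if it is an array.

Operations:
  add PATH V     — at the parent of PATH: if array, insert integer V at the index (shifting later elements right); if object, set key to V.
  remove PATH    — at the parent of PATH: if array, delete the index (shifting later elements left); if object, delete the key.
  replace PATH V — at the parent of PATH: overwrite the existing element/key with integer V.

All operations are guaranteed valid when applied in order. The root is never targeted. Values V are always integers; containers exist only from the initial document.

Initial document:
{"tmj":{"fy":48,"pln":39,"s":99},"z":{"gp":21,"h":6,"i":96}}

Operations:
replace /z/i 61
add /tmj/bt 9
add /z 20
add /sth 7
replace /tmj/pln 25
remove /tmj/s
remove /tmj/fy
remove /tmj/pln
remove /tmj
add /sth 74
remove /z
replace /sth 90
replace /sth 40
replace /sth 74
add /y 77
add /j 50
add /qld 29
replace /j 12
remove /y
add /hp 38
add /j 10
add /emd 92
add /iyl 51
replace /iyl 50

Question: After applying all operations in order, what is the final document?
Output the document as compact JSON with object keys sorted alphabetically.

After op 1 (replace /z/i 61): {"tmj":{"fy":48,"pln":39,"s":99},"z":{"gp":21,"h":6,"i":61}}
After op 2 (add /tmj/bt 9): {"tmj":{"bt":9,"fy":48,"pln":39,"s":99},"z":{"gp":21,"h":6,"i":61}}
After op 3 (add /z 20): {"tmj":{"bt":9,"fy":48,"pln":39,"s":99},"z":20}
After op 4 (add /sth 7): {"sth":7,"tmj":{"bt":9,"fy":48,"pln":39,"s":99},"z":20}
After op 5 (replace /tmj/pln 25): {"sth":7,"tmj":{"bt":9,"fy":48,"pln":25,"s":99},"z":20}
After op 6 (remove /tmj/s): {"sth":7,"tmj":{"bt":9,"fy":48,"pln":25},"z":20}
After op 7 (remove /tmj/fy): {"sth":7,"tmj":{"bt":9,"pln":25},"z":20}
After op 8 (remove /tmj/pln): {"sth":7,"tmj":{"bt":9},"z":20}
After op 9 (remove /tmj): {"sth":7,"z":20}
After op 10 (add /sth 74): {"sth":74,"z":20}
After op 11 (remove /z): {"sth":74}
After op 12 (replace /sth 90): {"sth":90}
After op 13 (replace /sth 40): {"sth":40}
After op 14 (replace /sth 74): {"sth":74}
After op 15 (add /y 77): {"sth":74,"y":77}
After op 16 (add /j 50): {"j":50,"sth":74,"y":77}
After op 17 (add /qld 29): {"j":50,"qld":29,"sth":74,"y":77}
After op 18 (replace /j 12): {"j":12,"qld":29,"sth":74,"y":77}
After op 19 (remove /y): {"j":12,"qld":29,"sth":74}
After op 20 (add /hp 38): {"hp":38,"j":12,"qld":29,"sth":74}
After op 21 (add /j 10): {"hp":38,"j":10,"qld":29,"sth":74}
After op 22 (add /emd 92): {"emd":92,"hp":38,"j":10,"qld":29,"sth":74}
After op 23 (add /iyl 51): {"emd":92,"hp":38,"iyl":51,"j":10,"qld":29,"sth":74}
After op 24 (replace /iyl 50): {"emd":92,"hp":38,"iyl":50,"j":10,"qld":29,"sth":74}

Answer: {"emd":92,"hp":38,"iyl":50,"j":10,"qld":29,"sth":74}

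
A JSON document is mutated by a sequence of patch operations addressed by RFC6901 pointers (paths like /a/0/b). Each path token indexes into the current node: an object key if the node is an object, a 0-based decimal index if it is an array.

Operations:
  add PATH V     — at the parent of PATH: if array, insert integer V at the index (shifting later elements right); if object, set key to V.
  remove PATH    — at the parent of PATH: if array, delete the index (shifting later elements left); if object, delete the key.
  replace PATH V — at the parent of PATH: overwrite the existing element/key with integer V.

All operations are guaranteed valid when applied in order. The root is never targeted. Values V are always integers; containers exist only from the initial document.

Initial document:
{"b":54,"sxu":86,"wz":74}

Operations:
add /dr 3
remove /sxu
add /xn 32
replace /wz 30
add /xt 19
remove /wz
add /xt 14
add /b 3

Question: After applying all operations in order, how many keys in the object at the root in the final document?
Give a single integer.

Answer: 4

Derivation:
After op 1 (add /dr 3): {"b":54,"dr":3,"sxu":86,"wz":74}
After op 2 (remove /sxu): {"b":54,"dr":3,"wz":74}
After op 3 (add /xn 32): {"b":54,"dr":3,"wz":74,"xn":32}
After op 4 (replace /wz 30): {"b":54,"dr":3,"wz":30,"xn":32}
After op 5 (add /xt 19): {"b":54,"dr":3,"wz":30,"xn":32,"xt":19}
After op 6 (remove /wz): {"b":54,"dr":3,"xn":32,"xt":19}
After op 7 (add /xt 14): {"b":54,"dr":3,"xn":32,"xt":14}
After op 8 (add /b 3): {"b":3,"dr":3,"xn":32,"xt":14}
Size at the root: 4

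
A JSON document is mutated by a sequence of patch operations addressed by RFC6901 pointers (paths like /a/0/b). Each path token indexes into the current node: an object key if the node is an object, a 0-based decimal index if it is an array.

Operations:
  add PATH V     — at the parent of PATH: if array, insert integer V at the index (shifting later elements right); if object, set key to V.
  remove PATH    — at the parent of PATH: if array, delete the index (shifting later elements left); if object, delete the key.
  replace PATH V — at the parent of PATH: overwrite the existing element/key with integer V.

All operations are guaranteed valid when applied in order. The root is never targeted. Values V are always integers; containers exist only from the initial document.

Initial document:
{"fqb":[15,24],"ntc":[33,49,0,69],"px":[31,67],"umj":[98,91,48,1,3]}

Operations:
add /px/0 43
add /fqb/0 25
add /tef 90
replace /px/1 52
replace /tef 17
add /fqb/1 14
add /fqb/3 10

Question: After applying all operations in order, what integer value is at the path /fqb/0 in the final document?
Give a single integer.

Answer: 25

Derivation:
After op 1 (add /px/0 43): {"fqb":[15,24],"ntc":[33,49,0,69],"px":[43,31,67],"umj":[98,91,48,1,3]}
After op 2 (add /fqb/0 25): {"fqb":[25,15,24],"ntc":[33,49,0,69],"px":[43,31,67],"umj":[98,91,48,1,3]}
After op 3 (add /tef 90): {"fqb":[25,15,24],"ntc":[33,49,0,69],"px":[43,31,67],"tef":90,"umj":[98,91,48,1,3]}
After op 4 (replace /px/1 52): {"fqb":[25,15,24],"ntc":[33,49,0,69],"px":[43,52,67],"tef":90,"umj":[98,91,48,1,3]}
After op 5 (replace /tef 17): {"fqb":[25,15,24],"ntc":[33,49,0,69],"px":[43,52,67],"tef":17,"umj":[98,91,48,1,3]}
After op 6 (add /fqb/1 14): {"fqb":[25,14,15,24],"ntc":[33,49,0,69],"px":[43,52,67],"tef":17,"umj":[98,91,48,1,3]}
After op 7 (add /fqb/3 10): {"fqb":[25,14,15,10,24],"ntc":[33,49,0,69],"px":[43,52,67],"tef":17,"umj":[98,91,48,1,3]}
Value at /fqb/0: 25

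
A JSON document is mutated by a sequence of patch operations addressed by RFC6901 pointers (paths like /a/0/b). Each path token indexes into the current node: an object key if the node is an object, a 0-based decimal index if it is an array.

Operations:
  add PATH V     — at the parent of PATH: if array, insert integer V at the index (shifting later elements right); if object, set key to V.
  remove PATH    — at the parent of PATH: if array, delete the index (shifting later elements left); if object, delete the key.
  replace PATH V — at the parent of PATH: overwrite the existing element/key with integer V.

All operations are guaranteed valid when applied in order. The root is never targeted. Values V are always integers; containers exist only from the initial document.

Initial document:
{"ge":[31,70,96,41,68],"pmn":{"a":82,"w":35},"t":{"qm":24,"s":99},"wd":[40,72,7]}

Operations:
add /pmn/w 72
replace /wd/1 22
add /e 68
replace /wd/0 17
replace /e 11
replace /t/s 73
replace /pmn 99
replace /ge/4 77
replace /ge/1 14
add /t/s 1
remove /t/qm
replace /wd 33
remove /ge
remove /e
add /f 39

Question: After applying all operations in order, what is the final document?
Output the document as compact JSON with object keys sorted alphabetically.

Answer: {"f":39,"pmn":99,"t":{"s":1},"wd":33}

Derivation:
After op 1 (add /pmn/w 72): {"ge":[31,70,96,41,68],"pmn":{"a":82,"w":72},"t":{"qm":24,"s":99},"wd":[40,72,7]}
After op 2 (replace /wd/1 22): {"ge":[31,70,96,41,68],"pmn":{"a":82,"w":72},"t":{"qm":24,"s":99},"wd":[40,22,7]}
After op 3 (add /e 68): {"e":68,"ge":[31,70,96,41,68],"pmn":{"a":82,"w":72},"t":{"qm":24,"s":99},"wd":[40,22,7]}
After op 4 (replace /wd/0 17): {"e":68,"ge":[31,70,96,41,68],"pmn":{"a":82,"w":72},"t":{"qm":24,"s":99},"wd":[17,22,7]}
After op 5 (replace /e 11): {"e":11,"ge":[31,70,96,41,68],"pmn":{"a":82,"w":72},"t":{"qm":24,"s":99},"wd":[17,22,7]}
After op 6 (replace /t/s 73): {"e":11,"ge":[31,70,96,41,68],"pmn":{"a":82,"w":72},"t":{"qm":24,"s":73},"wd":[17,22,7]}
After op 7 (replace /pmn 99): {"e":11,"ge":[31,70,96,41,68],"pmn":99,"t":{"qm":24,"s":73},"wd":[17,22,7]}
After op 8 (replace /ge/4 77): {"e":11,"ge":[31,70,96,41,77],"pmn":99,"t":{"qm":24,"s":73},"wd":[17,22,7]}
After op 9 (replace /ge/1 14): {"e":11,"ge":[31,14,96,41,77],"pmn":99,"t":{"qm":24,"s":73},"wd":[17,22,7]}
After op 10 (add /t/s 1): {"e":11,"ge":[31,14,96,41,77],"pmn":99,"t":{"qm":24,"s":1},"wd":[17,22,7]}
After op 11 (remove /t/qm): {"e":11,"ge":[31,14,96,41,77],"pmn":99,"t":{"s":1},"wd":[17,22,7]}
After op 12 (replace /wd 33): {"e":11,"ge":[31,14,96,41,77],"pmn":99,"t":{"s":1},"wd":33}
After op 13 (remove /ge): {"e":11,"pmn":99,"t":{"s":1},"wd":33}
After op 14 (remove /e): {"pmn":99,"t":{"s":1},"wd":33}
After op 15 (add /f 39): {"f":39,"pmn":99,"t":{"s":1},"wd":33}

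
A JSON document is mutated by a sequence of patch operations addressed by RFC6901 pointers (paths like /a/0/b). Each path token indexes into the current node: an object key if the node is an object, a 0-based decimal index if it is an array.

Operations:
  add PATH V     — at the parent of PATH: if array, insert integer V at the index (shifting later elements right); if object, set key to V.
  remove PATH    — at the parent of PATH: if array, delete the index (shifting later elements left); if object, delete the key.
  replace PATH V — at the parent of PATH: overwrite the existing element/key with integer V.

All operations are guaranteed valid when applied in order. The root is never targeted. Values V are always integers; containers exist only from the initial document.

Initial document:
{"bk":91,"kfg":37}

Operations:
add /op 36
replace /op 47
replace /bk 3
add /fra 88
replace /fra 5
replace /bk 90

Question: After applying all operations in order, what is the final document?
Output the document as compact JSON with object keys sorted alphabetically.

Answer: {"bk":90,"fra":5,"kfg":37,"op":47}

Derivation:
After op 1 (add /op 36): {"bk":91,"kfg":37,"op":36}
After op 2 (replace /op 47): {"bk":91,"kfg":37,"op":47}
After op 3 (replace /bk 3): {"bk":3,"kfg":37,"op":47}
After op 4 (add /fra 88): {"bk":3,"fra":88,"kfg":37,"op":47}
After op 5 (replace /fra 5): {"bk":3,"fra":5,"kfg":37,"op":47}
After op 6 (replace /bk 90): {"bk":90,"fra":5,"kfg":37,"op":47}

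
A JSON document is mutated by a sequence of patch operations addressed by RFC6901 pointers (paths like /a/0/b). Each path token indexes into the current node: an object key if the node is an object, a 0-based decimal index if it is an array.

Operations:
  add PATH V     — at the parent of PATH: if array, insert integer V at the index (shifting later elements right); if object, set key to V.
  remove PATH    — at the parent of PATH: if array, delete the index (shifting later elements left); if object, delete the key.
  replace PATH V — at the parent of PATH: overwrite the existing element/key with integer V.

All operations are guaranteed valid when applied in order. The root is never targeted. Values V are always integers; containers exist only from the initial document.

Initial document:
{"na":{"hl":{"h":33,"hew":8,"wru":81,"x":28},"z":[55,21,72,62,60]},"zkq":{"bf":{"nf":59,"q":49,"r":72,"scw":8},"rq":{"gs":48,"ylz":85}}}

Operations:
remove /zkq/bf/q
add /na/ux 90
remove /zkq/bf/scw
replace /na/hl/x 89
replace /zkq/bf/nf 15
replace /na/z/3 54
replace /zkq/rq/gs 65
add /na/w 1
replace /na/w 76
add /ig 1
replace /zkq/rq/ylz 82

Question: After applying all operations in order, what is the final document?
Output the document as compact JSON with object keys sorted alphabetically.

After op 1 (remove /zkq/bf/q): {"na":{"hl":{"h":33,"hew":8,"wru":81,"x":28},"z":[55,21,72,62,60]},"zkq":{"bf":{"nf":59,"r":72,"scw":8},"rq":{"gs":48,"ylz":85}}}
After op 2 (add /na/ux 90): {"na":{"hl":{"h":33,"hew":8,"wru":81,"x":28},"ux":90,"z":[55,21,72,62,60]},"zkq":{"bf":{"nf":59,"r":72,"scw":8},"rq":{"gs":48,"ylz":85}}}
After op 3 (remove /zkq/bf/scw): {"na":{"hl":{"h":33,"hew":8,"wru":81,"x":28},"ux":90,"z":[55,21,72,62,60]},"zkq":{"bf":{"nf":59,"r":72},"rq":{"gs":48,"ylz":85}}}
After op 4 (replace /na/hl/x 89): {"na":{"hl":{"h":33,"hew":8,"wru":81,"x":89},"ux":90,"z":[55,21,72,62,60]},"zkq":{"bf":{"nf":59,"r":72},"rq":{"gs":48,"ylz":85}}}
After op 5 (replace /zkq/bf/nf 15): {"na":{"hl":{"h":33,"hew":8,"wru":81,"x":89},"ux":90,"z":[55,21,72,62,60]},"zkq":{"bf":{"nf":15,"r":72},"rq":{"gs":48,"ylz":85}}}
After op 6 (replace /na/z/3 54): {"na":{"hl":{"h":33,"hew":8,"wru":81,"x":89},"ux":90,"z":[55,21,72,54,60]},"zkq":{"bf":{"nf":15,"r":72},"rq":{"gs":48,"ylz":85}}}
After op 7 (replace /zkq/rq/gs 65): {"na":{"hl":{"h":33,"hew":8,"wru":81,"x":89},"ux":90,"z":[55,21,72,54,60]},"zkq":{"bf":{"nf":15,"r":72},"rq":{"gs":65,"ylz":85}}}
After op 8 (add /na/w 1): {"na":{"hl":{"h":33,"hew":8,"wru":81,"x":89},"ux":90,"w":1,"z":[55,21,72,54,60]},"zkq":{"bf":{"nf":15,"r":72},"rq":{"gs":65,"ylz":85}}}
After op 9 (replace /na/w 76): {"na":{"hl":{"h":33,"hew":8,"wru":81,"x":89},"ux":90,"w":76,"z":[55,21,72,54,60]},"zkq":{"bf":{"nf":15,"r":72},"rq":{"gs":65,"ylz":85}}}
After op 10 (add /ig 1): {"ig":1,"na":{"hl":{"h":33,"hew":8,"wru":81,"x":89},"ux":90,"w":76,"z":[55,21,72,54,60]},"zkq":{"bf":{"nf":15,"r":72},"rq":{"gs":65,"ylz":85}}}
After op 11 (replace /zkq/rq/ylz 82): {"ig":1,"na":{"hl":{"h":33,"hew":8,"wru":81,"x":89},"ux":90,"w":76,"z":[55,21,72,54,60]},"zkq":{"bf":{"nf":15,"r":72},"rq":{"gs":65,"ylz":82}}}

Answer: {"ig":1,"na":{"hl":{"h":33,"hew":8,"wru":81,"x":89},"ux":90,"w":76,"z":[55,21,72,54,60]},"zkq":{"bf":{"nf":15,"r":72},"rq":{"gs":65,"ylz":82}}}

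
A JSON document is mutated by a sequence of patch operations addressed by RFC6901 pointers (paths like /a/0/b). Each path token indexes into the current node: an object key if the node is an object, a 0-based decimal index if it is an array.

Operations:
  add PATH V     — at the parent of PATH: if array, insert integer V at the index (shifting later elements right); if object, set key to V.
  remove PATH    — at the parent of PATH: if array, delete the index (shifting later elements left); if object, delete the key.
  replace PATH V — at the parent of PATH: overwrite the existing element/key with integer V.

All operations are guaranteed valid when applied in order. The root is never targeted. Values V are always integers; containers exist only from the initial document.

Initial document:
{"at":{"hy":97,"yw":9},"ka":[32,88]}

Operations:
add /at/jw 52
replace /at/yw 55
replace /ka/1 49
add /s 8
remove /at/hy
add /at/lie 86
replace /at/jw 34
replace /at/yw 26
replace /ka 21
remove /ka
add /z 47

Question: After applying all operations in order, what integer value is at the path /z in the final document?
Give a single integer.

After op 1 (add /at/jw 52): {"at":{"hy":97,"jw":52,"yw":9},"ka":[32,88]}
After op 2 (replace /at/yw 55): {"at":{"hy":97,"jw":52,"yw":55},"ka":[32,88]}
After op 3 (replace /ka/1 49): {"at":{"hy":97,"jw":52,"yw":55},"ka":[32,49]}
After op 4 (add /s 8): {"at":{"hy":97,"jw":52,"yw":55},"ka":[32,49],"s":8}
After op 5 (remove /at/hy): {"at":{"jw":52,"yw":55},"ka":[32,49],"s":8}
After op 6 (add /at/lie 86): {"at":{"jw":52,"lie":86,"yw":55},"ka":[32,49],"s":8}
After op 7 (replace /at/jw 34): {"at":{"jw":34,"lie":86,"yw":55},"ka":[32,49],"s":8}
After op 8 (replace /at/yw 26): {"at":{"jw":34,"lie":86,"yw":26},"ka":[32,49],"s":8}
After op 9 (replace /ka 21): {"at":{"jw":34,"lie":86,"yw":26},"ka":21,"s":8}
After op 10 (remove /ka): {"at":{"jw":34,"lie":86,"yw":26},"s":8}
After op 11 (add /z 47): {"at":{"jw":34,"lie":86,"yw":26},"s":8,"z":47}
Value at /z: 47

Answer: 47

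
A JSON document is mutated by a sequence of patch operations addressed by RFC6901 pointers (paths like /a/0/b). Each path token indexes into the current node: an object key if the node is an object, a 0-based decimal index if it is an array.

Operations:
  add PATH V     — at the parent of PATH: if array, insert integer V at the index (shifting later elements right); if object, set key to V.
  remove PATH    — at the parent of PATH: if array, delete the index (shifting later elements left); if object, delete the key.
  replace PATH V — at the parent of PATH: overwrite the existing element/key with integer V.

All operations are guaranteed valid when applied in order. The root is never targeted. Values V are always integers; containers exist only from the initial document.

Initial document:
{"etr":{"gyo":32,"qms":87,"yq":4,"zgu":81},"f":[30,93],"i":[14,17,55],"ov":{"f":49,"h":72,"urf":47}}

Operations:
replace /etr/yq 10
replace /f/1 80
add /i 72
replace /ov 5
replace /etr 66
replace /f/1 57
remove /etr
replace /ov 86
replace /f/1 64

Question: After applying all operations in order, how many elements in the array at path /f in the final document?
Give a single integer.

After op 1 (replace /etr/yq 10): {"etr":{"gyo":32,"qms":87,"yq":10,"zgu":81},"f":[30,93],"i":[14,17,55],"ov":{"f":49,"h":72,"urf":47}}
After op 2 (replace /f/1 80): {"etr":{"gyo":32,"qms":87,"yq":10,"zgu":81},"f":[30,80],"i":[14,17,55],"ov":{"f":49,"h":72,"urf":47}}
After op 3 (add /i 72): {"etr":{"gyo":32,"qms":87,"yq":10,"zgu":81},"f":[30,80],"i":72,"ov":{"f":49,"h":72,"urf":47}}
After op 4 (replace /ov 5): {"etr":{"gyo":32,"qms":87,"yq":10,"zgu":81},"f":[30,80],"i":72,"ov":5}
After op 5 (replace /etr 66): {"etr":66,"f":[30,80],"i":72,"ov":5}
After op 6 (replace /f/1 57): {"etr":66,"f":[30,57],"i":72,"ov":5}
After op 7 (remove /etr): {"f":[30,57],"i":72,"ov":5}
After op 8 (replace /ov 86): {"f":[30,57],"i":72,"ov":86}
After op 9 (replace /f/1 64): {"f":[30,64],"i":72,"ov":86}
Size at path /f: 2

Answer: 2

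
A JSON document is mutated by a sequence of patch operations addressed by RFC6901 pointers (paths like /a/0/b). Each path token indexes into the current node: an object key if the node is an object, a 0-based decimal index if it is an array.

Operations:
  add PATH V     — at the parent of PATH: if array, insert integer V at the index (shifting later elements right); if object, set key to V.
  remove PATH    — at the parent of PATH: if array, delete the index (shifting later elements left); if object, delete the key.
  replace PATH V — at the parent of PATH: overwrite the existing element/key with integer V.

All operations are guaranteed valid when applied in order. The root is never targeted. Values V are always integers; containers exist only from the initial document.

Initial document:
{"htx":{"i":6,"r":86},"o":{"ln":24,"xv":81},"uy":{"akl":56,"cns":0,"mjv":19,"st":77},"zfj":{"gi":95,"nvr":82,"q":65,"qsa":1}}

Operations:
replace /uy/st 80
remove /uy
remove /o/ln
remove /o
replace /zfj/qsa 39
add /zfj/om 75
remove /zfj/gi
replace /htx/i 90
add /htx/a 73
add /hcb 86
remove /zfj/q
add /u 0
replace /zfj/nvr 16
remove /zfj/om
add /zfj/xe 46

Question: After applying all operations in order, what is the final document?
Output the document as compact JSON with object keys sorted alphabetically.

Answer: {"hcb":86,"htx":{"a":73,"i":90,"r":86},"u":0,"zfj":{"nvr":16,"qsa":39,"xe":46}}

Derivation:
After op 1 (replace /uy/st 80): {"htx":{"i":6,"r":86},"o":{"ln":24,"xv":81},"uy":{"akl":56,"cns":0,"mjv":19,"st":80},"zfj":{"gi":95,"nvr":82,"q":65,"qsa":1}}
After op 2 (remove /uy): {"htx":{"i":6,"r":86},"o":{"ln":24,"xv":81},"zfj":{"gi":95,"nvr":82,"q":65,"qsa":1}}
After op 3 (remove /o/ln): {"htx":{"i":6,"r":86},"o":{"xv":81},"zfj":{"gi":95,"nvr":82,"q":65,"qsa":1}}
After op 4 (remove /o): {"htx":{"i":6,"r":86},"zfj":{"gi":95,"nvr":82,"q":65,"qsa":1}}
After op 5 (replace /zfj/qsa 39): {"htx":{"i":6,"r":86},"zfj":{"gi":95,"nvr":82,"q":65,"qsa":39}}
After op 6 (add /zfj/om 75): {"htx":{"i":6,"r":86},"zfj":{"gi":95,"nvr":82,"om":75,"q":65,"qsa":39}}
After op 7 (remove /zfj/gi): {"htx":{"i":6,"r":86},"zfj":{"nvr":82,"om":75,"q":65,"qsa":39}}
After op 8 (replace /htx/i 90): {"htx":{"i":90,"r":86},"zfj":{"nvr":82,"om":75,"q":65,"qsa":39}}
After op 9 (add /htx/a 73): {"htx":{"a":73,"i":90,"r":86},"zfj":{"nvr":82,"om":75,"q":65,"qsa":39}}
After op 10 (add /hcb 86): {"hcb":86,"htx":{"a":73,"i":90,"r":86},"zfj":{"nvr":82,"om":75,"q":65,"qsa":39}}
After op 11 (remove /zfj/q): {"hcb":86,"htx":{"a":73,"i":90,"r":86},"zfj":{"nvr":82,"om":75,"qsa":39}}
After op 12 (add /u 0): {"hcb":86,"htx":{"a":73,"i":90,"r":86},"u":0,"zfj":{"nvr":82,"om":75,"qsa":39}}
After op 13 (replace /zfj/nvr 16): {"hcb":86,"htx":{"a":73,"i":90,"r":86},"u":0,"zfj":{"nvr":16,"om":75,"qsa":39}}
After op 14 (remove /zfj/om): {"hcb":86,"htx":{"a":73,"i":90,"r":86},"u":0,"zfj":{"nvr":16,"qsa":39}}
After op 15 (add /zfj/xe 46): {"hcb":86,"htx":{"a":73,"i":90,"r":86},"u":0,"zfj":{"nvr":16,"qsa":39,"xe":46}}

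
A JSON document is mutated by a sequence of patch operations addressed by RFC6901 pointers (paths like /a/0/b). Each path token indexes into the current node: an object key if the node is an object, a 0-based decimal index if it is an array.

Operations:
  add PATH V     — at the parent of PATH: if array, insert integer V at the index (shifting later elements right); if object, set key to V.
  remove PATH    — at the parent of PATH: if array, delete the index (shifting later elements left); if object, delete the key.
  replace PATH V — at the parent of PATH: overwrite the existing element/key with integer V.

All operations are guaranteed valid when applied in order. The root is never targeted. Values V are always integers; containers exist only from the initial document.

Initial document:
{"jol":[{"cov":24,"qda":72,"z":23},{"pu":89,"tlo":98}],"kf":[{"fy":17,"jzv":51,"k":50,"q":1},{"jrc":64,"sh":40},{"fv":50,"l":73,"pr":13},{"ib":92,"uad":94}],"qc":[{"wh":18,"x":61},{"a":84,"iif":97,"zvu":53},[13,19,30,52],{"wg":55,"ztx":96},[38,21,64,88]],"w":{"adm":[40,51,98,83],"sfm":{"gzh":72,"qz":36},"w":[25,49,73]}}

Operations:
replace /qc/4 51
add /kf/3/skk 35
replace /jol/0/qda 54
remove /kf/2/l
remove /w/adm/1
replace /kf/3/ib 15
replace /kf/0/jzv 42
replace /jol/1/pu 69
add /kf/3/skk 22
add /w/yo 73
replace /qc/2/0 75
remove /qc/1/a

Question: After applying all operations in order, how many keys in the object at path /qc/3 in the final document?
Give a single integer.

Answer: 2

Derivation:
After op 1 (replace /qc/4 51): {"jol":[{"cov":24,"qda":72,"z":23},{"pu":89,"tlo":98}],"kf":[{"fy":17,"jzv":51,"k":50,"q":1},{"jrc":64,"sh":40},{"fv":50,"l":73,"pr":13},{"ib":92,"uad":94}],"qc":[{"wh":18,"x":61},{"a":84,"iif":97,"zvu":53},[13,19,30,52],{"wg":55,"ztx":96},51],"w":{"adm":[40,51,98,83],"sfm":{"gzh":72,"qz":36},"w":[25,49,73]}}
After op 2 (add /kf/3/skk 35): {"jol":[{"cov":24,"qda":72,"z":23},{"pu":89,"tlo":98}],"kf":[{"fy":17,"jzv":51,"k":50,"q":1},{"jrc":64,"sh":40},{"fv":50,"l":73,"pr":13},{"ib":92,"skk":35,"uad":94}],"qc":[{"wh":18,"x":61},{"a":84,"iif":97,"zvu":53},[13,19,30,52],{"wg":55,"ztx":96},51],"w":{"adm":[40,51,98,83],"sfm":{"gzh":72,"qz":36},"w":[25,49,73]}}
After op 3 (replace /jol/0/qda 54): {"jol":[{"cov":24,"qda":54,"z":23},{"pu":89,"tlo":98}],"kf":[{"fy":17,"jzv":51,"k":50,"q":1},{"jrc":64,"sh":40},{"fv":50,"l":73,"pr":13},{"ib":92,"skk":35,"uad":94}],"qc":[{"wh":18,"x":61},{"a":84,"iif":97,"zvu":53},[13,19,30,52],{"wg":55,"ztx":96},51],"w":{"adm":[40,51,98,83],"sfm":{"gzh":72,"qz":36},"w":[25,49,73]}}
After op 4 (remove /kf/2/l): {"jol":[{"cov":24,"qda":54,"z":23},{"pu":89,"tlo":98}],"kf":[{"fy":17,"jzv":51,"k":50,"q":1},{"jrc":64,"sh":40},{"fv":50,"pr":13},{"ib":92,"skk":35,"uad":94}],"qc":[{"wh":18,"x":61},{"a":84,"iif":97,"zvu":53},[13,19,30,52],{"wg":55,"ztx":96},51],"w":{"adm":[40,51,98,83],"sfm":{"gzh":72,"qz":36},"w":[25,49,73]}}
After op 5 (remove /w/adm/1): {"jol":[{"cov":24,"qda":54,"z":23},{"pu":89,"tlo":98}],"kf":[{"fy":17,"jzv":51,"k":50,"q":1},{"jrc":64,"sh":40},{"fv":50,"pr":13},{"ib":92,"skk":35,"uad":94}],"qc":[{"wh":18,"x":61},{"a":84,"iif":97,"zvu":53},[13,19,30,52],{"wg":55,"ztx":96},51],"w":{"adm":[40,98,83],"sfm":{"gzh":72,"qz":36},"w":[25,49,73]}}
After op 6 (replace /kf/3/ib 15): {"jol":[{"cov":24,"qda":54,"z":23},{"pu":89,"tlo":98}],"kf":[{"fy":17,"jzv":51,"k":50,"q":1},{"jrc":64,"sh":40},{"fv":50,"pr":13},{"ib":15,"skk":35,"uad":94}],"qc":[{"wh":18,"x":61},{"a":84,"iif":97,"zvu":53},[13,19,30,52],{"wg":55,"ztx":96},51],"w":{"adm":[40,98,83],"sfm":{"gzh":72,"qz":36},"w":[25,49,73]}}
After op 7 (replace /kf/0/jzv 42): {"jol":[{"cov":24,"qda":54,"z":23},{"pu":89,"tlo":98}],"kf":[{"fy":17,"jzv":42,"k":50,"q":1},{"jrc":64,"sh":40},{"fv":50,"pr":13},{"ib":15,"skk":35,"uad":94}],"qc":[{"wh":18,"x":61},{"a":84,"iif":97,"zvu":53},[13,19,30,52],{"wg":55,"ztx":96},51],"w":{"adm":[40,98,83],"sfm":{"gzh":72,"qz":36},"w":[25,49,73]}}
After op 8 (replace /jol/1/pu 69): {"jol":[{"cov":24,"qda":54,"z":23},{"pu":69,"tlo":98}],"kf":[{"fy":17,"jzv":42,"k":50,"q":1},{"jrc":64,"sh":40},{"fv":50,"pr":13},{"ib":15,"skk":35,"uad":94}],"qc":[{"wh":18,"x":61},{"a":84,"iif":97,"zvu":53},[13,19,30,52],{"wg":55,"ztx":96},51],"w":{"adm":[40,98,83],"sfm":{"gzh":72,"qz":36},"w":[25,49,73]}}
After op 9 (add /kf/3/skk 22): {"jol":[{"cov":24,"qda":54,"z":23},{"pu":69,"tlo":98}],"kf":[{"fy":17,"jzv":42,"k":50,"q":1},{"jrc":64,"sh":40},{"fv":50,"pr":13},{"ib":15,"skk":22,"uad":94}],"qc":[{"wh":18,"x":61},{"a":84,"iif":97,"zvu":53},[13,19,30,52],{"wg":55,"ztx":96},51],"w":{"adm":[40,98,83],"sfm":{"gzh":72,"qz":36},"w":[25,49,73]}}
After op 10 (add /w/yo 73): {"jol":[{"cov":24,"qda":54,"z":23},{"pu":69,"tlo":98}],"kf":[{"fy":17,"jzv":42,"k":50,"q":1},{"jrc":64,"sh":40},{"fv":50,"pr":13},{"ib":15,"skk":22,"uad":94}],"qc":[{"wh":18,"x":61},{"a":84,"iif":97,"zvu":53},[13,19,30,52],{"wg":55,"ztx":96},51],"w":{"adm":[40,98,83],"sfm":{"gzh":72,"qz":36},"w":[25,49,73],"yo":73}}
After op 11 (replace /qc/2/0 75): {"jol":[{"cov":24,"qda":54,"z":23},{"pu":69,"tlo":98}],"kf":[{"fy":17,"jzv":42,"k":50,"q":1},{"jrc":64,"sh":40},{"fv":50,"pr":13},{"ib":15,"skk":22,"uad":94}],"qc":[{"wh":18,"x":61},{"a":84,"iif":97,"zvu":53},[75,19,30,52],{"wg":55,"ztx":96},51],"w":{"adm":[40,98,83],"sfm":{"gzh":72,"qz":36},"w":[25,49,73],"yo":73}}
After op 12 (remove /qc/1/a): {"jol":[{"cov":24,"qda":54,"z":23},{"pu":69,"tlo":98}],"kf":[{"fy":17,"jzv":42,"k":50,"q":1},{"jrc":64,"sh":40},{"fv":50,"pr":13},{"ib":15,"skk":22,"uad":94}],"qc":[{"wh":18,"x":61},{"iif":97,"zvu":53},[75,19,30,52],{"wg":55,"ztx":96},51],"w":{"adm":[40,98,83],"sfm":{"gzh":72,"qz":36},"w":[25,49,73],"yo":73}}
Size at path /qc/3: 2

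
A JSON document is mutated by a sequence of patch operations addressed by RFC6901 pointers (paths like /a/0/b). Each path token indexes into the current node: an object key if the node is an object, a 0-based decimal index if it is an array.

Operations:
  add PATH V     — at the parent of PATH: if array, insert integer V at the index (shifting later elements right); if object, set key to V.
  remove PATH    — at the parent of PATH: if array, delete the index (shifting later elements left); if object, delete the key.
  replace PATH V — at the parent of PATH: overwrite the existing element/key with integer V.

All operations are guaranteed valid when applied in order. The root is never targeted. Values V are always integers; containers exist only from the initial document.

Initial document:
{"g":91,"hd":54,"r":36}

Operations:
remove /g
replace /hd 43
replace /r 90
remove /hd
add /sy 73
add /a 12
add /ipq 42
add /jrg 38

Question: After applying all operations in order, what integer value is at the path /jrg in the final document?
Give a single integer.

After op 1 (remove /g): {"hd":54,"r":36}
After op 2 (replace /hd 43): {"hd":43,"r":36}
After op 3 (replace /r 90): {"hd":43,"r":90}
After op 4 (remove /hd): {"r":90}
After op 5 (add /sy 73): {"r":90,"sy":73}
After op 6 (add /a 12): {"a":12,"r":90,"sy":73}
After op 7 (add /ipq 42): {"a":12,"ipq":42,"r":90,"sy":73}
After op 8 (add /jrg 38): {"a":12,"ipq":42,"jrg":38,"r":90,"sy":73}
Value at /jrg: 38

Answer: 38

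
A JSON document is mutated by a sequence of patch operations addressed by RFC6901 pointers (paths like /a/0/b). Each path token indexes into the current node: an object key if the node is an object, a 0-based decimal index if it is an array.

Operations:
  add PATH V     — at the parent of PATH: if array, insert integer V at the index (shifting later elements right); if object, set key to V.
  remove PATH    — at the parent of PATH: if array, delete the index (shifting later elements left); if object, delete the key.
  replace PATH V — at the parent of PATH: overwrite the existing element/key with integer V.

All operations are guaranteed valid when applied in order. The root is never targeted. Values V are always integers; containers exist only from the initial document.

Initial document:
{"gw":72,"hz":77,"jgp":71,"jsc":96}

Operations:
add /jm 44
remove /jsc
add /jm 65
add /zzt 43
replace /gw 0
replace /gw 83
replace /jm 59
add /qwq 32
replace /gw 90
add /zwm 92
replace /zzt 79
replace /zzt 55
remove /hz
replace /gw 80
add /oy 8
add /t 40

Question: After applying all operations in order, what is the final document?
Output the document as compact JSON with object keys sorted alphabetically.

Answer: {"gw":80,"jgp":71,"jm":59,"oy":8,"qwq":32,"t":40,"zwm":92,"zzt":55}

Derivation:
After op 1 (add /jm 44): {"gw":72,"hz":77,"jgp":71,"jm":44,"jsc":96}
After op 2 (remove /jsc): {"gw":72,"hz":77,"jgp":71,"jm":44}
After op 3 (add /jm 65): {"gw":72,"hz":77,"jgp":71,"jm":65}
After op 4 (add /zzt 43): {"gw":72,"hz":77,"jgp":71,"jm":65,"zzt":43}
After op 5 (replace /gw 0): {"gw":0,"hz":77,"jgp":71,"jm":65,"zzt":43}
After op 6 (replace /gw 83): {"gw":83,"hz":77,"jgp":71,"jm":65,"zzt":43}
After op 7 (replace /jm 59): {"gw":83,"hz":77,"jgp":71,"jm":59,"zzt":43}
After op 8 (add /qwq 32): {"gw":83,"hz":77,"jgp":71,"jm":59,"qwq":32,"zzt":43}
After op 9 (replace /gw 90): {"gw":90,"hz":77,"jgp":71,"jm":59,"qwq":32,"zzt":43}
After op 10 (add /zwm 92): {"gw":90,"hz":77,"jgp":71,"jm":59,"qwq":32,"zwm":92,"zzt":43}
After op 11 (replace /zzt 79): {"gw":90,"hz":77,"jgp":71,"jm":59,"qwq":32,"zwm":92,"zzt":79}
After op 12 (replace /zzt 55): {"gw":90,"hz":77,"jgp":71,"jm":59,"qwq":32,"zwm":92,"zzt":55}
After op 13 (remove /hz): {"gw":90,"jgp":71,"jm":59,"qwq":32,"zwm":92,"zzt":55}
After op 14 (replace /gw 80): {"gw":80,"jgp":71,"jm":59,"qwq":32,"zwm":92,"zzt":55}
After op 15 (add /oy 8): {"gw":80,"jgp":71,"jm":59,"oy":8,"qwq":32,"zwm":92,"zzt":55}
After op 16 (add /t 40): {"gw":80,"jgp":71,"jm":59,"oy":8,"qwq":32,"t":40,"zwm":92,"zzt":55}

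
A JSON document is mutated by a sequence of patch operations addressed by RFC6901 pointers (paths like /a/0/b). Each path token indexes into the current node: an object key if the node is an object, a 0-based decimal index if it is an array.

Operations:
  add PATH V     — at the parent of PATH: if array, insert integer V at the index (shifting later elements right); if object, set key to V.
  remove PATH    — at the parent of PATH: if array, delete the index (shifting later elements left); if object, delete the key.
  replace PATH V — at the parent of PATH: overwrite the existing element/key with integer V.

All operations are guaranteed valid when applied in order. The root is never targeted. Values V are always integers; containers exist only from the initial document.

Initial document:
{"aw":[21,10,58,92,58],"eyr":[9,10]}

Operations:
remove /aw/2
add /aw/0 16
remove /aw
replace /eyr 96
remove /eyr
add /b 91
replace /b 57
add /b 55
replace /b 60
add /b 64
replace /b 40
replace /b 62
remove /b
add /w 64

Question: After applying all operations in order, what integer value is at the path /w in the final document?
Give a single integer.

Answer: 64

Derivation:
After op 1 (remove /aw/2): {"aw":[21,10,92,58],"eyr":[9,10]}
After op 2 (add /aw/0 16): {"aw":[16,21,10,92,58],"eyr":[9,10]}
After op 3 (remove /aw): {"eyr":[9,10]}
After op 4 (replace /eyr 96): {"eyr":96}
After op 5 (remove /eyr): {}
After op 6 (add /b 91): {"b":91}
After op 7 (replace /b 57): {"b":57}
After op 8 (add /b 55): {"b":55}
After op 9 (replace /b 60): {"b":60}
After op 10 (add /b 64): {"b":64}
After op 11 (replace /b 40): {"b":40}
After op 12 (replace /b 62): {"b":62}
After op 13 (remove /b): {}
After op 14 (add /w 64): {"w":64}
Value at /w: 64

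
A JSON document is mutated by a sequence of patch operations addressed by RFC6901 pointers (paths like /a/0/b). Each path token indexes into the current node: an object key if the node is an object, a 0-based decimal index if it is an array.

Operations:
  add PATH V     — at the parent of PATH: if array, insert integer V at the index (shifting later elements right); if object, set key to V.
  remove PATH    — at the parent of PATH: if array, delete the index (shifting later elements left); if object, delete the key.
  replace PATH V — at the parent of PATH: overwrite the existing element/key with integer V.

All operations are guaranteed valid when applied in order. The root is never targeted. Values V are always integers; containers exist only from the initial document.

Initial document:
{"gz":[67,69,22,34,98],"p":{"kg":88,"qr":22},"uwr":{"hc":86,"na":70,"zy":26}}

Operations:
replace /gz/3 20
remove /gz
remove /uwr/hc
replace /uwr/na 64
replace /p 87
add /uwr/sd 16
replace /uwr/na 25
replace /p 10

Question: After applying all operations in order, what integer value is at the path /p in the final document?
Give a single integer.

Answer: 10

Derivation:
After op 1 (replace /gz/3 20): {"gz":[67,69,22,20,98],"p":{"kg":88,"qr":22},"uwr":{"hc":86,"na":70,"zy":26}}
After op 2 (remove /gz): {"p":{"kg":88,"qr":22},"uwr":{"hc":86,"na":70,"zy":26}}
After op 3 (remove /uwr/hc): {"p":{"kg":88,"qr":22},"uwr":{"na":70,"zy":26}}
After op 4 (replace /uwr/na 64): {"p":{"kg":88,"qr":22},"uwr":{"na":64,"zy":26}}
After op 5 (replace /p 87): {"p":87,"uwr":{"na":64,"zy":26}}
After op 6 (add /uwr/sd 16): {"p":87,"uwr":{"na":64,"sd":16,"zy":26}}
After op 7 (replace /uwr/na 25): {"p":87,"uwr":{"na":25,"sd":16,"zy":26}}
After op 8 (replace /p 10): {"p":10,"uwr":{"na":25,"sd":16,"zy":26}}
Value at /p: 10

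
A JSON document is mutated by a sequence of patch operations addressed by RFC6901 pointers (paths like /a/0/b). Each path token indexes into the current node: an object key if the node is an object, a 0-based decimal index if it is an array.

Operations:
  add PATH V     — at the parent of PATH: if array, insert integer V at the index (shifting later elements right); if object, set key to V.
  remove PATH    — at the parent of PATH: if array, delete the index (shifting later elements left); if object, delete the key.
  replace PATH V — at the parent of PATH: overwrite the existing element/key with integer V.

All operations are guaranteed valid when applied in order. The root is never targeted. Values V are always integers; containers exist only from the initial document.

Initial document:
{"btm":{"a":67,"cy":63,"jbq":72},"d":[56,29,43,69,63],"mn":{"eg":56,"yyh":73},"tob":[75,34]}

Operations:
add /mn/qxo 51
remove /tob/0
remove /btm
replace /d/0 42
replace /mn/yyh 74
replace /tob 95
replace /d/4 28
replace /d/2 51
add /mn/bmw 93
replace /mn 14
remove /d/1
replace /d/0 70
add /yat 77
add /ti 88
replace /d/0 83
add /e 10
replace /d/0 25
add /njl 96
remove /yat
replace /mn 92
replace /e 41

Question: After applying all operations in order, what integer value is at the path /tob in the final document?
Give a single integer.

After op 1 (add /mn/qxo 51): {"btm":{"a":67,"cy":63,"jbq":72},"d":[56,29,43,69,63],"mn":{"eg":56,"qxo":51,"yyh":73},"tob":[75,34]}
After op 2 (remove /tob/0): {"btm":{"a":67,"cy":63,"jbq":72},"d":[56,29,43,69,63],"mn":{"eg":56,"qxo":51,"yyh":73},"tob":[34]}
After op 3 (remove /btm): {"d":[56,29,43,69,63],"mn":{"eg":56,"qxo":51,"yyh":73},"tob":[34]}
After op 4 (replace /d/0 42): {"d":[42,29,43,69,63],"mn":{"eg":56,"qxo":51,"yyh":73},"tob":[34]}
After op 5 (replace /mn/yyh 74): {"d":[42,29,43,69,63],"mn":{"eg":56,"qxo":51,"yyh":74},"tob":[34]}
After op 6 (replace /tob 95): {"d":[42,29,43,69,63],"mn":{"eg":56,"qxo":51,"yyh":74},"tob":95}
After op 7 (replace /d/4 28): {"d":[42,29,43,69,28],"mn":{"eg":56,"qxo":51,"yyh":74},"tob":95}
After op 8 (replace /d/2 51): {"d":[42,29,51,69,28],"mn":{"eg":56,"qxo":51,"yyh":74},"tob":95}
After op 9 (add /mn/bmw 93): {"d":[42,29,51,69,28],"mn":{"bmw":93,"eg":56,"qxo":51,"yyh":74},"tob":95}
After op 10 (replace /mn 14): {"d":[42,29,51,69,28],"mn":14,"tob":95}
After op 11 (remove /d/1): {"d":[42,51,69,28],"mn":14,"tob":95}
After op 12 (replace /d/0 70): {"d":[70,51,69,28],"mn":14,"tob":95}
After op 13 (add /yat 77): {"d":[70,51,69,28],"mn":14,"tob":95,"yat":77}
After op 14 (add /ti 88): {"d":[70,51,69,28],"mn":14,"ti":88,"tob":95,"yat":77}
After op 15 (replace /d/0 83): {"d":[83,51,69,28],"mn":14,"ti":88,"tob":95,"yat":77}
After op 16 (add /e 10): {"d":[83,51,69,28],"e":10,"mn":14,"ti":88,"tob":95,"yat":77}
After op 17 (replace /d/0 25): {"d":[25,51,69,28],"e":10,"mn":14,"ti":88,"tob":95,"yat":77}
After op 18 (add /njl 96): {"d":[25,51,69,28],"e":10,"mn":14,"njl":96,"ti":88,"tob":95,"yat":77}
After op 19 (remove /yat): {"d":[25,51,69,28],"e":10,"mn":14,"njl":96,"ti":88,"tob":95}
After op 20 (replace /mn 92): {"d":[25,51,69,28],"e":10,"mn":92,"njl":96,"ti":88,"tob":95}
After op 21 (replace /e 41): {"d":[25,51,69,28],"e":41,"mn":92,"njl":96,"ti":88,"tob":95}
Value at /tob: 95

Answer: 95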